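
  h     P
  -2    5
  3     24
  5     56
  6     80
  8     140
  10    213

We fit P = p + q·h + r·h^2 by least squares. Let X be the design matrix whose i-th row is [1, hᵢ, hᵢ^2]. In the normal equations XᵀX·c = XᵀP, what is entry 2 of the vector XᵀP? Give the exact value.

Entry 2 ↔ basis h, so (XᵀP)_{2} = Σᵢ (h)·Pᵢ = (-2)·(5) + (3)·(24) + (5)·(56) + (6)·(80) + (8)·(140) + (10)·(213) = 4072.

4072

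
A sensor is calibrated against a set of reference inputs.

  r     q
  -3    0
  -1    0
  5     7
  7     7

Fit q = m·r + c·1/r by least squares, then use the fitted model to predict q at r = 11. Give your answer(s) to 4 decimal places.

q̂ = 11.7060

Forming XᵀX = [[84, 4]; [4, 12916/11025]] and Xᵀq = [84, 12/5]ᵀ gives XᵀX·[m, c]ᵀ = Xᵀq.
Eliminating c: (12916/11025)·(row 1) − 4·(row 2) gives (43264/525)·m = (12916/11025)·84 − 4·(12/5) = 46624/525, so m = 1457/1352.
Then c = ((12/5) − 4·(1457/1352))/(12916/11025) = -2205/1352.
At r = 11: q̂ = (1457/1352)·(11) + (-2205/1352)·(1/11) = 43523/3718.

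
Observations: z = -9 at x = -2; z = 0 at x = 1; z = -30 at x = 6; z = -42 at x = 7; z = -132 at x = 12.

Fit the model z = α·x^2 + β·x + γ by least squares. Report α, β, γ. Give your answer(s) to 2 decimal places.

Compute the Gram sums: Σx^2·x^2 = 24450, Σx^2·x = 2280, Σx^2 = 234, Σx·x = 234, Σx = 24, Σ1 = 5.
For Mᵀz: Σx^2·z = -22182, Σx·z = -2040, Σz = -213.
MᵀM·[α, β, γ]ᵀ = Mᵀz becomes [[24450, 2280, 234]; [2280, 234, 24]; [234, 24, 5]]·[α, β, γ]ᵀ = [-22182, -2040, -213]ᵀ.
Inverting the 3×3 Gram matrix, [α, β, γ]ᵀ = [-38030/36871, 54488/36871, -52443/36871]ᵀ.

α = -1.03, β = 1.48, γ = -1.42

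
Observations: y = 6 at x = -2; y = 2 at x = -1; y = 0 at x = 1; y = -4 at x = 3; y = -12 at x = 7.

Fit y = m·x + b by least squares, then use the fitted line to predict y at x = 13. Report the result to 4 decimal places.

Sums needed: Σx·x = 64, Σx = 8, Σ1 = 5.
And Σx·y = -110, Σy = -8.
So AᵀA·[m, b]ᵀ = Aᵀy: [[64, 8]; [8, 5]]·[m, b]ᵀ = [-110, -8]ᵀ.
Δ = 64·5 − 8² = 256.
m = ((-110)·5 − 8·(-8))/256 = -243/128; b = (64·(-8) − 8·(-110))/256 = 23/16.
At x = 13: ŷ = (-243/128)·(13) + (23/16)·(1) = -2975/128.

ŷ = -23.2422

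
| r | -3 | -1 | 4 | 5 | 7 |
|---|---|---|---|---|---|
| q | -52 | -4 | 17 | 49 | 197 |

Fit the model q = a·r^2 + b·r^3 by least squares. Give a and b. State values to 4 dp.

a = -2.9076, b = 0.9878

The normal system MᵀM·[a, b]ᵀ = Mᵀq is [[3364, 20712]; [20712, 138100]]·[a, b]ᵀ = [10678, 76192]ᵀ.
Eliminating b: 138100·(row 1) − 20712·(row 2) gives 35581456·a = 138100·10678 − 20712·76192 = -103456904, so a = -12932113/4447682.
Then b = (76192 − 20712·(-12932113/4447682))/138100 = 2196697/2223841.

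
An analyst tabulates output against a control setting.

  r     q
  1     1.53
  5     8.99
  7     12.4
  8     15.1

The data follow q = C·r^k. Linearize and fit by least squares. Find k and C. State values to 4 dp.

k = 1.0912, C = 1.5316

Linearized form: ln q = k·ln r + ln C. From the 4 transformed points,
XᵀX = [[10.7009, 5.6348]; [5.6348, 4]], rhs = [14.0788, 7.8538]ᵀ  (here Σln r = 5.6348, Σ(ln r)² = 10.7009, Σln q = 7.8538, Σln r·ln q = 14.0788).
Slope k = (n·Σln r·ln q − Σln r·Σln q)/(n·Σ(ln r)² − (Σln r)²) = (4·14.0788 − 5.6348·7.8538)/11.0529 = 1.09118; ln C = (Σln q − k·Σln r)/n = 0.42630, so C = exp(0.42630) = 1.53157.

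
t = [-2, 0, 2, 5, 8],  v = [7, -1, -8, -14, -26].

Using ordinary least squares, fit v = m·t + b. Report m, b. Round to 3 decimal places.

Sums needed: Σt·t = 97, Σt = 13, Σ1 = 5.
Right-hand side: Σt·v = -308, Σv = -42.
Normal equations: [[97, 13]; [13, 5]]·[m, b]ᵀ = [-308, -42]ᵀ.
Eliminating b: 5·(row 1) − 13·(row 2) gives 316·m = 5·(-308) − 13·(-42) = -994, so m = -497/158.
Then b = ((-42) − 13·(-497/158))/5 = -35/158.

m = -3.146, b = -0.222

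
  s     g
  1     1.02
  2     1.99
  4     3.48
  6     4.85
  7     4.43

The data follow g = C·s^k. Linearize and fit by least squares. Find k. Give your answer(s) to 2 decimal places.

k = 0.79

With ln gᵢ as the transformed response and ln sᵢ as the regressor:
Σln s = 5.8171, Σ(ln s)² = 9.3992, Σln g = 5.0223, Σln s·ln g = 7.9312.
Equations: 9.3992·k + 5.8171·ln C = 7.9312;  5.8171·k + 5·ln C = 5.0223.
Slope k = (n·Σln s·ln g − Σln s·Σln g)/(n·Σ(ln s)² − (Σln s)²) = (5·7.9312 − 5.8171·5.0223)/13.1574 = 0.79349; ln C = (Σln g − k·Σln s)/n = 0.08130.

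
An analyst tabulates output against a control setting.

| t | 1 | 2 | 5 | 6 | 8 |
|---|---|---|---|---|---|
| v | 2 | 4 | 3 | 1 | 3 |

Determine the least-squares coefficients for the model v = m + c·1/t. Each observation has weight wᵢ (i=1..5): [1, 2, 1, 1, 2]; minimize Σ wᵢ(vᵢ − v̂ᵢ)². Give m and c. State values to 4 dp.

The normal system MᵀWM·[m, c]ᵀ = MᵀWv is [[7, 157/60]; [157/60, 11513/7200]]·[m, c]ᵀ = [20, 451/60]ᵀ.
Eliminating c: (11513/7200)·(row 1) − (157/60)·(row 2) gives (3477/800)·m = (11513/7200)·20 − (157/60)·(451/60) = 44323/3600, so m = 88646/31293.
Then c = ((451/60) − (157/60)·(88646/31293))/(11513/7200) = 680/10431.

m = 2.8328, c = 0.0652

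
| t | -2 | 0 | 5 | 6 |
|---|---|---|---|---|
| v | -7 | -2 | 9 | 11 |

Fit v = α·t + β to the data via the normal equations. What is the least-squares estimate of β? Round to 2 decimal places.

With design matrix X, XᵀX = [[65, 9]; [9, 4]] and Xᵀv = [125, 11]ᵀ.
Eliminating β: 4·(row 1) − 9·(row 2) gives 179·α = 4·125 − 9·11 = 401, so α = 401/179.
Then β = (11 − 9·(401/179))/4 = -410/179.

β = -2.29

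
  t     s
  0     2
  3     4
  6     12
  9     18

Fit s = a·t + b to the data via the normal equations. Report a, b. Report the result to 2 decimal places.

Setting ∂/∂a … = 0 gives: 126·a + 18·b = 246;  18·a + 4·b = 36.
det = 126·4 − 18² = 180.
a = (246·4 − 18·36)/180 = 28/15; b = (126·36 − 18·246)/180 = 3/5.

a = 1.87, b = 0.60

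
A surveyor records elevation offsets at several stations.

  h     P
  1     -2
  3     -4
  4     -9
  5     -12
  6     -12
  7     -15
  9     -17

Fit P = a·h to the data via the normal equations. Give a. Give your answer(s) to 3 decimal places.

a = -2.028

Entries of XᵀX: Σh·h = 217.
Moment sums: Σh·P = -440.
So XᵀX·[a]ᵀ = XᵀP: [[217]]·[a]ᵀ = [-440]ᵀ.
Hence a = -440 / 217 ≈ -2.02765.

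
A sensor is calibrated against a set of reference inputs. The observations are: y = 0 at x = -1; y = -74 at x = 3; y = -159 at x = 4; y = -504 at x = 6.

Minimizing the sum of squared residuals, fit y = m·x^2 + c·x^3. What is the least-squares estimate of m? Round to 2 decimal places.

MᵀM·[m, c]ᵀ = Mᵀy reads: 1634·m + 9042·c = -21354;  9042·m + 51482·c = -121038.
Δ = 1634·51482 − 9042² = 2363824.
m = ((-21354)·51482 − 9042·(-121038))/2363824 = -615129/295478; c = (1634·(-121038) − 9042·(-21354))/2363824 = -586653/295478.

m = -2.08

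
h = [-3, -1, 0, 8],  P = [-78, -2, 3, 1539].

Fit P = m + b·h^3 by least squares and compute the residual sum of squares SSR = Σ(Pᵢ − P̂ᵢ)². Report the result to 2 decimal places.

MᵀM·[m, b]ᵀ = MᵀP reads: 4·m + 484·b = 1462;  484·m + 262874·b = 790076.
det = 4·262874 − 484² = 817240.
m = (1462·262874 − 484·790076)/817240 = 481251/204310; b = (4·790076 − 484·1462)/817240 = 306587/102155.
Residuals: 138267/204310, -276697/204310, 131679/204310, 6751/204310; SSR = 276697/102155.

SSR = 2.71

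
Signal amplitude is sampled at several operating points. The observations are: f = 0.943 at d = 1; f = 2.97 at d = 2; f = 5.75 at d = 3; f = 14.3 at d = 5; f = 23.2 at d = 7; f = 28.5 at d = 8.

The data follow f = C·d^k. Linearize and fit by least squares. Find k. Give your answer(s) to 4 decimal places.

k = 1.6493

Let Y = ln f. Fitting Y = k·ln d + ln C by least squares:
Over the data: Σln d = 7.4265, Σ(ln d)² = 12.3883, Σln f = 11.9334, Σln d·ln f = 20.0419.
Normal system: [[12.3883, 7.4265]; [7.4265, 6]]·[k, ln C]ᵀ = [20.0419, 11.9334]ᵀ.
Δ = 12.3883·6 − (7.4265)² = 19.1764; k = (20.0419·6 − 7.4265·11.9334)/19.1764 = 1.64930, ln C = (12.3883·11.9334 − 7.4265·20.0419)/19.1764 = -0.05254.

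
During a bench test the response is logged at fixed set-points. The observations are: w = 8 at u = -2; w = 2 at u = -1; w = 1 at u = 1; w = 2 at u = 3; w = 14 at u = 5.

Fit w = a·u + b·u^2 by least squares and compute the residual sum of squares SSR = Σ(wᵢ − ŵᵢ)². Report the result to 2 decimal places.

Compute the Gram sums: Σu·u = 40, Σu·u^2 = 144, Σu^2·u^2 = 724.
Moment sums: Σu·w = 59, Σu^2·w = 403.
So MᵀM·[a, b]ᵀ = Mᵀw: [[40, 144]; [144, 724]]·[a, b]ᵀ = [59, 403]ᵀ.
det = 40·724 − 144² = 8224.
a = (59·724 − 144·403)/8224 = -3829/2056; b = (40·403 − 144·59)/8224 = 953/1028.
Residuals: 583/1028, -1623/2056, 3979/2056, -1555/2056, 279/2056; SSR = 10857/2056.

SSR = 5.28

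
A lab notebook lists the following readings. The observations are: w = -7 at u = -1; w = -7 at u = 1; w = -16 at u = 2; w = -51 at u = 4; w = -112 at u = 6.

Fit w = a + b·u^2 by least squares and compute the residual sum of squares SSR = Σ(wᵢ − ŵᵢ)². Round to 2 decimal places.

Sums needed: Σ1 = 5, Σu^2 = 58, Σu^2·u^2 = 1570.
And Σw = -193, Σu^2·w = -4926.
MᵀM·[a, b]ᵀ = Mᵀw becomes [[5, 58]; [58, 1570]]·[a, b]ᵀ = [-193, -4926]ᵀ.
Eliminating b: 1570·(row 1) − 58·(row 2) gives 4486·a = 1570·(-193) − 58·(-4926) = -17302, so a = -8651/2243.
Then b = ((-4926) − 58·(-8651/2243))/1570 = -6718/2243.
Residuals: -332/2243, -332/2243, -365/2243, 1746/2243, -717/2243; SSR = 1746/2243.

SSR = 0.78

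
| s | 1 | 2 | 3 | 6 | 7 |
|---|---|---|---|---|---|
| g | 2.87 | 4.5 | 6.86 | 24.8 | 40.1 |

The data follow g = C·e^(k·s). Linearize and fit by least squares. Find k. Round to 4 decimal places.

With ln gᵢ as the transformed response and sᵢ as the regressor:
Over the data: Σs = 19.0000, Σ(s)² = 99.0000, Σln g = 11.3863, Σs·ln g = 54.9443.
Normal system: [[99.0000, 19.0000]; [19.0000, 5]]·[k, ln C]ᵀ = [54.9443, 11.3863]ᵀ.
Slope k = (n·Σs·ln g − Σs·Σln g)/(n·Σ(s)² − (Σs)²) = (5·54.9443 − 19.0000·11.3863)/134.0000 = 0.43568; ln C = (Σln g − k·Σs)/n = 0.62167.

k = 0.4357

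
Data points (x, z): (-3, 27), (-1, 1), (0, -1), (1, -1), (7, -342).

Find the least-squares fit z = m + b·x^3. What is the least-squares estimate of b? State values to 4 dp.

Setting ∂/∂m … = 0 gives: 5·m + 316·b = -316;  316·m + 118380·b = -118037.
Eliminating b: 118380·(row 1) − 316·(row 2) gives 492044·m = 118380·(-316) − 316·(-118037) = -108388, so m = -3871/17573.
Then b = ((-118037) − 316·(-3871/17573))/118380 = -70047/70292.

b = -0.9965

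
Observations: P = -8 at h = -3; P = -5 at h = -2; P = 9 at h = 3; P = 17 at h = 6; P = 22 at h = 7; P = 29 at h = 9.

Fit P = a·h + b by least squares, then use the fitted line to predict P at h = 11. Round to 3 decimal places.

P̂ = 33.709

The normal equations are: 188·a + 20·b = 578;  20·a + 6·b = 64.
(Σh·h = 188, Σh = 20, Σ1 = 6, Σh·P = 578, ΣP = 64.)
Eliminating b: 6·(row 1) − 20·(row 2) gives 728·a = 6·578 − 20·64 = 2188, so a = 547/182.
Then b = (64 − 20·(547/182))/6 = 59/91.
At h = 11: P̂ = (547/182)·(11) + (59/91)·(1) = 6135/182.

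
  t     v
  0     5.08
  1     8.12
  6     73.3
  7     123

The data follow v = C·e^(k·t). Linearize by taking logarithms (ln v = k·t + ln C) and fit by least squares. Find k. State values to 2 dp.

Let Y = ln v. Fitting Y = k·t + ln C by least squares:
Σt = 14.0000, Σ(t)² = 86.0000, Σln v = 12.8264, Σt·ln v = 61.5470.
Equations: 86.0000·k + 14.0000·ln C = 61.5470;  14.0000·k + 4·ln C = 12.8264.
Δ = 86.0000·4 − (14.0000)² = 148.0000; k = (61.5470·4 − 14.0000·12.8264)/148.0000 = 0.45013, ln C = (86.0000·12.8264 − 14.0000·61.5470)/148.0000 = 1.63116.

k = 0.45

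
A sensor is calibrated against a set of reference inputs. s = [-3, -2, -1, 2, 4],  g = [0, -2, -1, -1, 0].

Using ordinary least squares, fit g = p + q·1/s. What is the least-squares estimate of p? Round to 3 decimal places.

Compute the Gram sums: Σ1 = 5, Σ1/s = -13/12, Σ1/s·1/s = 241/144.
For Mᵀg: Σg = -4, Σ1/s·g = 3/2.
So MᵀM·[p, q]ᵀ = Mᵀg: [[5, -13/12]; [-13/12, 241/144]]·[p, q]ᵀ = [-4, 3/2]ᵀ.
Eliminating q: (241/144)·(row 1) − (-13/12)·(row 2) gives (259/36)·p = (241/144)·(-4) − (-13/12)·(3/2) = -365/72, so p = -365/518.
Then q = ((3/2) − (-13/12)·(-365/518))/(241/144) = 114/259.

p = -0.705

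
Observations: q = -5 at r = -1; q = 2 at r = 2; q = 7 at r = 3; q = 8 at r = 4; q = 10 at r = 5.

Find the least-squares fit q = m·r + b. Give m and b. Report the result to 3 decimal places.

m = 2.585, b = -2.321

From the data, Σr·r = 55, Σr = 13, Σ1 = 5.
Right-hand side: Σr·q = 112, Σq = 22.
So XᵀX·[m, b]ᵀ = Xᵀq: [[55, 13]; [13, 5]]·[m, b]ᵀ = [112, 22]ᵀ.
Δ = 55·5 − 13² = 106.
m = (112·5 − 13·22)/106 = 137/53; b = (55·22 − 13·112)/106 = -123/53.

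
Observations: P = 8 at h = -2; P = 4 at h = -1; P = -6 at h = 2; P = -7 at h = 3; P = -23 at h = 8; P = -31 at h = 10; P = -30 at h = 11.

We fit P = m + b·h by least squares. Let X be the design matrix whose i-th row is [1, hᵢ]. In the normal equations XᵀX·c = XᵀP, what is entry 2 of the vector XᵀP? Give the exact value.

-877

Entry 2 ↔ basis h, so (XᵀP)_{2} = Σᵢ (h)·Pᵢ = (-2)·(8) + (-1)·(4) + (2)·(-6) + (3)·(-7) + (8)·(-23) + (10)·(-31) + (11)·(-30) = -877.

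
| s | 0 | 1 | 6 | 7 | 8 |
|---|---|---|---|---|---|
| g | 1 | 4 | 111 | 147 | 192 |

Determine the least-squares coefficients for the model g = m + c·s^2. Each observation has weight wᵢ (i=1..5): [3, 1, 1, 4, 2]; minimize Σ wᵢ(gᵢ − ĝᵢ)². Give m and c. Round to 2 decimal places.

The normal system MᵀWM·[m, c]ᵀ = MᵀWg is [[11, 361]; [361, 19093]]·[m, c]ᵀ = [1090, 57388]ᵀ.
Determinant 11·19093 − 361² = 79702.
m = (1090·19093 − 361·57388)/79702 = 47151/39851; c = (11·57388 − 361·1090)/79702 = 118889/39851.

m = 1.18, c = 2.98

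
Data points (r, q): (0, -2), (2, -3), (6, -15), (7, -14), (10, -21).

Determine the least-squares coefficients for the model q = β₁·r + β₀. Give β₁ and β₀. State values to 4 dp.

β₁ = -2.0156, β₀ = -0.9219

From the data, Σr·r = 189, Σr = 25, Σ1 = 5.
For Aᵀq: Σr·q = -404, Σq = -55.
Determinant 189·5 − 25² = 320.
β₁ = ((-404)·5 − 25·(-55))/320 = -129/64; β₀ = (189·(-55) − 25·(-404))/320 = -59/64.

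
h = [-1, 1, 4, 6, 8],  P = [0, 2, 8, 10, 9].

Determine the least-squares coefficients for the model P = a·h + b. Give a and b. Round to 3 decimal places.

a = 1.158, b = 1.632

The normal system AᵀA·[a, b]ᵀ = AᵀP is [[118, 18]; [18, 5]]·[a, b]ᵀ = [166, 29]ᵀ.
det = 118·5 − 18² = 266.
a = (166·5 − 18·29)/266 = 22/19; b = (118·29 − 18·166)/266 = 31/19.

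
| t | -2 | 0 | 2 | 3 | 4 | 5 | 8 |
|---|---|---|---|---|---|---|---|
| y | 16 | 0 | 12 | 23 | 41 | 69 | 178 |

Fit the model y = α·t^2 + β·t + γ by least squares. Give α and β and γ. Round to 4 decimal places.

α = 2.9366, β = -1.3690, γ = 1.1598

The normal equations are: 5090·α + 728·β + 122·γ = 14092;  728·α + 122·β + 20·γ = 1994;  122·α + 20·β + 7·γ = 339.
(Σt^2·t^2 = 5090, Σt^2·t = 728, Σt^2 = 122, Σt·t = 122, Σt = 20, Σ1 = 7, Σt^2·y = 14092, Σt·y = 1994, Σy = 339.)
Solving the 3×3 system (Gaussian elimination) gives α = 247967/84441, β = -115601/84441, γ = 32645/28147.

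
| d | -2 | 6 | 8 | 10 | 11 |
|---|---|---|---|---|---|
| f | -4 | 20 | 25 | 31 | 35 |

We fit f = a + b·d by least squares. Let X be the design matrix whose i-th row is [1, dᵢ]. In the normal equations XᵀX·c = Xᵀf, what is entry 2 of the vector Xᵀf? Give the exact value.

1023

Entry 2 ↔ basis d, so (Xᵀf)_{2} = Σᵢ (d)·fᵢ = (-2)·(-4) + (6)·(20) + (8)·(25) + (10)·(31) + (11)·(35) = 1023.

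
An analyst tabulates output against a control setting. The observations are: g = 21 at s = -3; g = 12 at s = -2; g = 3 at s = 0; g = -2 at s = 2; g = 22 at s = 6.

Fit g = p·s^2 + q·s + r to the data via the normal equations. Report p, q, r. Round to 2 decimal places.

p = 1.11, q = -3.26, r = 1.39

With design matrix A, AᵀA = [[1409, 189, 53]; [189, 53, 3]; [53, 3, 5]] and Aᵀg = [1021, 41, 56]ᵀ.
Row-reducing yields p = 4709/4242, q = -4615/1414, r = 2951/2121.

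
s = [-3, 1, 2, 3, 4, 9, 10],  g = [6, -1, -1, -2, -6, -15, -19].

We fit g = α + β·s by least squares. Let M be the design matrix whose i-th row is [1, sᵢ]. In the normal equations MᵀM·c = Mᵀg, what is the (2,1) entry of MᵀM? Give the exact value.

26

Row 2 ↔ basis s, column 1 ↔ basis 1, so (MᵀM)_{2,1} = Σᵢ s = (-3)·(1) + (1)·(1) + (2)·(1) + (3)·(1) + (4)·(1) + (9)·(1) + (10)·(1) = 26.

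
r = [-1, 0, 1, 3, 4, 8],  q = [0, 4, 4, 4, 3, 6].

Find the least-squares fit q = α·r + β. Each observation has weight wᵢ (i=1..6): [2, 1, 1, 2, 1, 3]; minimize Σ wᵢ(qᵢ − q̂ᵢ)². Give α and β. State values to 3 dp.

α = 0.515, β = 1.999

The normal system XᵀWX·[α, β]ᵀ = XᵀWq is [[229, 33]; [33, 10]]·[α, β]ᵀ = [184, 37]ᵀ.
Δ = 229·10 − 33² = 1201.
α = (184·10 − 33·37)/1201 = 619/1201; β = (229·37 − 33·184)/1201 = 2401/1201.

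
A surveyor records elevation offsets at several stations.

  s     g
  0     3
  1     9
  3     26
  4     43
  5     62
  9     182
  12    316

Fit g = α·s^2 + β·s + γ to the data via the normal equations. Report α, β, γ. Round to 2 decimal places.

α = 2.05, β = 1.37, γ = 4.08

Sums needed: Σs^2·s^2 = 28260, Σs^2·s = 2674, Σs^2 = 276, Σs·s = 276, Σs = 34, Σ1 = 7.
Moment sums: Σs^2·g = 62727, Σs·g = 5999, Σg = 641.
Normal equations: [[28260, 2674, 276]; [2674, 276, 34]; [276, 34, 7]]·[α, β, γ]ᵀ = [62727, 5999, 641]ᵀ.
Inverting the 3×3 Gram matrix, [α, β, γ]ᵀ = [1064913/519442, 711741/519442, 96410/23611]ᵀ.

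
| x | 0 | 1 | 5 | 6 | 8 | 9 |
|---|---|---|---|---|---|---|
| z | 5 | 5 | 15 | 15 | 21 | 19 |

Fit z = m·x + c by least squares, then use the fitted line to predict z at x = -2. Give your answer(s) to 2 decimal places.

ẑ = 0.83

From the data, Σx·x = 207, Σx = 29, Σ1 = 6.
For Aᵀz: Σx·z = 509, Σz = 80.
Δ = 207·6 − 29² = 401.
m = (509·6 − 29·80)/401 = 734/401; c = (207·80 − 29·509)/401 = 1799/401.
At x = -2: ẑ = (734/401)·(-2) + (1799/401)·(1) = 331/401.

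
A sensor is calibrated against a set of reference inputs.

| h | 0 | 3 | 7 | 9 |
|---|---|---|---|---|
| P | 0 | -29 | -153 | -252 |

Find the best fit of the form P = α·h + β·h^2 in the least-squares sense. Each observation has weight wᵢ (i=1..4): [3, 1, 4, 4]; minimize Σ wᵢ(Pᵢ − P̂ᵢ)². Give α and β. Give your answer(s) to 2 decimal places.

Entries of XᵀWX: Σwᵢ·h·h = 529, Σwᵢ·h·h^2 = 4315, Σwᵢ·h^2·h^2 = 35929.
Moment sums: Σwᵢ·h·P = -13443, Σwᵢ·h^2·P = -111897.
XᵀWX·[α, β]ᵀ = XᵀWP becomes [[529, 4315]; [4315, 35929]]·[α, β]ᵀ = [-13443, -111897]ᵀ.
Determinant 529·35929 − 4315² = 387216.
α = ((-13443)·35929 − 4315·(-111897))/387216 = -6583/16134; β = (529·(-111897) − 4315·(-13443))/387216 = -49457/16134.

α = -0.41, β = -3.07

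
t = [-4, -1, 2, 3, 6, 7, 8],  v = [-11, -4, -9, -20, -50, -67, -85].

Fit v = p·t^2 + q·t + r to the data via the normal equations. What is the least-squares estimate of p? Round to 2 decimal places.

AᵀA·[p, q, r]ᵀ = Aᵀv reads: 8147·p + 1041·q + 179·r = -10919;  1041·p + 179·q + 21·r = -1479;  179·p + 21·q + 7·r = -246.
Solving the 3×3 system (Gaussian elimination) gives p = -286009/280124, q = -546753/280124, r = -222610/70031.

p = -1.02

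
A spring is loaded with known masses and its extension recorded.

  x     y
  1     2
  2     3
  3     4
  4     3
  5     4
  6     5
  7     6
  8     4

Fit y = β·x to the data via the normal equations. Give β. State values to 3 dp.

Entries of MᵀM: Σx·x = 204.
Right-hand side: Σx·y = 156.
β = 156/204 = 0.764706.

β = 0.765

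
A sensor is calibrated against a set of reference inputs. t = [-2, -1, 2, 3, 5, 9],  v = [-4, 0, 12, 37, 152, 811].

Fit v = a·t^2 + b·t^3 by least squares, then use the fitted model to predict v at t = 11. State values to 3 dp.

From the data, Σt^2·t^2 = 7300, Σt^2·t^3 = 62416, Σt^3·t^3 = 547924.
And Σt^2·v = 69856, Σt^3·v = 611346.
Normal equations: [[7300, 62416]; [62416, 547924]]·[a, b]ᵀ = [69856, 611346]ᵀ.
Eliminating b: 547924·(row 1) − 62416·(row 2) gives 104088144·a = 547924·69856 − 62416·611346 = 118007008, so a = 7375438/6505509.
Then b = (611346 − 62416·(7375438/6505509))/547924 = 12836713/13011018.
At t = 11: v̂ = (7375438/6505509)·(121) + (12836713/13011018)·(1331) = 1110030647/765354.

v̂ = 1450.349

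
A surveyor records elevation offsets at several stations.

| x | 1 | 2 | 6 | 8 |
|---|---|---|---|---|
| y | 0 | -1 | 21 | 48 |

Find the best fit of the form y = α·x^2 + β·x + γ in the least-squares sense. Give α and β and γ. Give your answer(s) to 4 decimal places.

α = 1.3249, β = -5.0756, γ = 3.7916

MᵀM·[α, β, γ]ᵀ = Mᵀy reads: 5409·α + 737·β + 105·γ = 3824;  737·α + 105·β + 17·γ = 508;  105·α + 17·β + 4·γ = 68.
Inverting the 3×3 Gram matrix, [α, β, γ]ᵀ = [3103/2342, -11887/2342, 4440/1171]ᵀ.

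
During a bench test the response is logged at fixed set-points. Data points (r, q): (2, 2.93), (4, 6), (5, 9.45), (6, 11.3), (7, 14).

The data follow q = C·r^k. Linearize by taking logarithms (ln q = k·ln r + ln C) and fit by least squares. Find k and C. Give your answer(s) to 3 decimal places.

k = 1.260, C = 1.177

Linearized form: ln q = k·ln r + ln C. From the 5 transformed points,
Over the data: Σln r = 7.4265, Σ(ln r)² = 11.9895, Σln q = 10.1766, Σln r·ln q = 16.3239.
Normal system: [[11.9895, 7.4265]; [7.4265, 5]]·[k, ln C]ᵀ = [16.3239, 10.1766]ᵀ.
Δ = 11.9895·5 − (7.4265)² = 4.7940; k = (16.3239·5 − 7.4265·10.1766)/4.7940 = 1.26037, ln C = (11.9895·10.1766 − 7.4265·16.3239)/4.7940 = 0.16329, so C = exp(0.16329) = 1.17738.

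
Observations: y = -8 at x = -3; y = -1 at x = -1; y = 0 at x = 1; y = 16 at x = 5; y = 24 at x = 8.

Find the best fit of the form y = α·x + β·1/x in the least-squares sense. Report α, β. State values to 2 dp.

Entries of AᵀA: Σx·x = 100, Σx·1/x = 5, Σ1/x·1/x = 31201/14400.
Moment sums: Σx·y = 297, Σ1/x·y = 148/15.
So AᵀA·[α, β]ᵀ = Aᵀy: [[100, 5]; [5, 31201/14400]]·[α, β]ᵀ = [297, 148/15]ᵀ.
det = 100·(31201/14400) − 5² = 27601/144.
α = (297·(31201/14400) − 5·(148/15))/(27601/144) = 8556297/2760100; β = (100·(148/15) − 5·297)/(27601/144) = -71760/27601.

α = 3.10, β = -2.60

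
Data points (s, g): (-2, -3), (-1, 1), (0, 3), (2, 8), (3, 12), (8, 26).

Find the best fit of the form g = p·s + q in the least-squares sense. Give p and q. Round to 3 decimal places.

p = 2.857, q = 3.071

From the data, Σs·s = 82, Σs = 10, Σ1 = 6.
For Xᵀg: Σs·g = 265, Σg = 47.
det = 82·6 − 10² = 392.
p = (265·6 − 10·47)/392 = 20/7; q = (82·47 − 10·265)/392 = 43/14.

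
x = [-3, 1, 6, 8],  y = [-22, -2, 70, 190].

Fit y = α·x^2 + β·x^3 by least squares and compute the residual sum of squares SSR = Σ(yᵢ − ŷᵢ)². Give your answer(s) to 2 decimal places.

SSR = 3.38

Setting ∂/∂α … = 0 gives: 5474·α + 40302·β = 14480;  40302·α + 309530·β = 112992.
Δ = 5474·309530 − 40302² = 70116016.
α = (14480·309530 − 40302·112992)/70116016 = -4488074/4382251; β = (5474·112992 − 40302·14480)/70116016 = 2184078/4382251.
Residuals: 2953250/4382251, -6460506/4382251, -3432614/4382251, 1616490/4382251; SSR = 14799632/4382251.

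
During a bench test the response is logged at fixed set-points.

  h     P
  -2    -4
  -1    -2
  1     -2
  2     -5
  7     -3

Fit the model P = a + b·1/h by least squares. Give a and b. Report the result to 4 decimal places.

a = -3.1946, b = -0.1873

Entries of XᵀX: Σ1 = 5, Σ1/h = 1/7, Σ1/h·1/h = 247/98.
For XᵀP: ΣP = -16, Σ1/h·P = -13/14.
Normal equations: [[5, 1/7]; [1/7, 247/98]]·[a, b]ᵀ = [-16, -13/14]ᵀ.
Determinant 5·(247/98) − (1/7)² = 1233/98.
a = ((-16)·(247/98) − (1/7)·(-13/14))/(1233/98) = -1313/411; b = (5·(-13/14) − (1/7)·(-16))/(1233/98) = -77/411.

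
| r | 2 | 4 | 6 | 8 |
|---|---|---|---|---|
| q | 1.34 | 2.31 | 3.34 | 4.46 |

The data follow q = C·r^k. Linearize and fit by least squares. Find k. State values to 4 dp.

k = 0.8616

Let Y = ln q. Fitting Y = k·ln r + ln C by least squares:
XᵀX = [[9.9367, 5.9506]; [5.9506, 4]], rhs = [6.6334, 3.8310]ᵀ  (here Σln r = 5.9506, Σ(ln r)² = 9.9367, Σln q = 3.8310, Σln r·ln q = 6.6334).
Δ = 9.9367·4 − (5.9506)² = 4.3368; k = (6.6334·4 − 5.9506·3.8310)/4.3368 = 0.86158, ln C = (9.9367·3.8310 − 5.9506·6.6334)/4.3368 = -0.32399.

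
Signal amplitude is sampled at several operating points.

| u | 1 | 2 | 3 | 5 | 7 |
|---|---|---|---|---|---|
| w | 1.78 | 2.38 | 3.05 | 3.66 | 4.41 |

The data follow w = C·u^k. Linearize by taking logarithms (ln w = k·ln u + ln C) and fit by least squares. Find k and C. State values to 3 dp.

k = 0.465, C = 1.770

Let Y = ln w. Fitting Y = k·ln u + ln C by least squares:
AᵀA = [[8.0643, 5.3471]; [5.3471, 5]], rhs = [6.8018, 5.3402]ᵀ  (here Σln u = 5.3471, Σ(ln u)² = 8.0643, Σln w = 5.3402, Σln u·ln w = 6.8018).
Solving (det = 11.7297): k = 0.46501, ln C = 0.57075, so C = exp(0.57075) = 1.76959.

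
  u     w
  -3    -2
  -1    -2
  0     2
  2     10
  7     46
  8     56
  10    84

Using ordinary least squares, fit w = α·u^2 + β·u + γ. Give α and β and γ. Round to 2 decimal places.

α = 0.55, β = 2.65, γ = 1.16

Entries of MᵀM: Σu^2·u^2 = 16595, Σu^2·u = 1835, Σu^2 = 227, Σu·u = 227, Σu = 23, Σ1 = 7.
For Mᵀw: Σu^2·w = 14258, Σu·w = 1638, Σw = 194.
Inverting the 3×3 Gram matrix, [α, β, γ]ᵀ = [51032/92757, 245851/92757, 5143/4417]ᵀ.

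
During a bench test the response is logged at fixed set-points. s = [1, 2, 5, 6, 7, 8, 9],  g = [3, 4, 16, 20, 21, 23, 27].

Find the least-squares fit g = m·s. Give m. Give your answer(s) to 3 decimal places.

XᵀX·[m]ᵀ = Xᵀg reads: 260·m = 785.
m = 785/260 = 3.01923.

m = 3.019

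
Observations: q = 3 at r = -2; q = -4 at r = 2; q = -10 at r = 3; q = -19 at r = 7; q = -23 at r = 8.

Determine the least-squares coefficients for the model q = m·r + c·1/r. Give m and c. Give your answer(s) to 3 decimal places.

m = -2.901, c = 3.214

Normal-equation sums: Σr·r = 130, Σr·1/r = 5, Σ1/r·1/r = 18265/28224.
For Mᵀq: Σr·q = -361, Σ1/r·q = -2087/168.
Normal equations: [[130, 5]; [5, 18265/28224]]·[m, c]ᵀ = [-361, -2087/168]ᵀ.
det = 130·(18265/28224) − 5² = 834425/14112.
m = ((-361)·(18265/28224) − 5·(-2087/168))/(834425/14112) = -968117/333770; c = (130·(-2087/168) − 5·(-361))/(834425/14112) = 536424/166885.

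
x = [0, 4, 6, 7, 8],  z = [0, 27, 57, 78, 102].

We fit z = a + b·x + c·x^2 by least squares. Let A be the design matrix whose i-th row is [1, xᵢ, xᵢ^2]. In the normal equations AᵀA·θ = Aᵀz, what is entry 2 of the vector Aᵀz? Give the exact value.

1812

Entry 2 ↔ basis x, so (Aᵀz)_{2} = Σᵢ (x)·zᵢ = (0)·(0) + (4)·(27) + (6)·(57) + (7)·(78) + (8)·(102) = 1812.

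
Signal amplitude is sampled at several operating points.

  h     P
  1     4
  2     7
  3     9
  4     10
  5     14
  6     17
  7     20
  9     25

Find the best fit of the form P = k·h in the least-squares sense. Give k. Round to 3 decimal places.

Normal-equation sums: Σh·h = 221.
And Σh·P = 622.
XᵀX·[k]ᵀ = XᵀP becomes [[221]]·[k]ᵀ = [622]ᵀ.
Hence k = 622 / 221 ≈ 2.81448.

k = 2.814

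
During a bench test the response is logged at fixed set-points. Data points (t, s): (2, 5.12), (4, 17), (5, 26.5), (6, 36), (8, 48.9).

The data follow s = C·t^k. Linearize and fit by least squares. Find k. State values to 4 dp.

k = 1.6745

Let Y = ln s. Fitting Y = k·ln t + ln C by least squares:
XᵀX = [[12.5270, 7.5601]; [7.5601, 5]], rhs = [24.8434, 15.2168]ᵀ  (here Σln t = 7.5601, Σ(ln t)² = 12.5270, Σln s = 15.2168, Σln t·ln s = 24.8434).
Δ = 12.5270·5 − (7.5601)² = 5.4804; k = (24.8434·5 − 7.5601·15.2168)/5.4804 = 1.67448, ln C = (12.5270·15.2168 − 7.5601·24.8434)/5.4804 = 0.51151.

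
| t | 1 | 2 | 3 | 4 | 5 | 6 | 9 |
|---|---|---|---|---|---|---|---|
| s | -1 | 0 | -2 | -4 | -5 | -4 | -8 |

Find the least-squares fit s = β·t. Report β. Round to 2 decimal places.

β = -0.84

Sums needed: Σt·t = 172.
And Σt·s = -144.
So XᵀX·[β]ᵀ = Xᵀs: [[172]]·[β]ᵀ = [-144]ᵀ.
Hence β = -144 / 172 ≈ -0.837209.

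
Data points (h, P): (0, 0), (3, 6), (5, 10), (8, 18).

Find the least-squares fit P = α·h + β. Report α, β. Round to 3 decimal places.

α = 2.235, β = -0.441

The normal system XᵀX·[α, β]ᵀ = XᵀP is [[98, 16]; [16, 4]]·[α, β]ᵀ = [212, 34]ᵀ.
Determinant 98·4 − 16² = 136.
α = (212·4 − 16·34)/136 = 38/17; β = (98·34 − 16·212)/136 = -15/34.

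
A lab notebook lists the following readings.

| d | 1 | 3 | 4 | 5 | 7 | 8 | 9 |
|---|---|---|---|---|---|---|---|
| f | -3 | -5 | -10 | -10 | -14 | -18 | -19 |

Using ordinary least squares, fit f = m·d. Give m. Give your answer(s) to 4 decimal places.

m = -2.1265

Compute the Gram sums: Σd·d = 245.
For Mᵀf: Σd·f = -521.
So MᵀM·[m]ᵀ = Mᵀf: [[245]]·[m]ᵀ = [-521]ᵀ.
m = (-521)/245 = -2.12653.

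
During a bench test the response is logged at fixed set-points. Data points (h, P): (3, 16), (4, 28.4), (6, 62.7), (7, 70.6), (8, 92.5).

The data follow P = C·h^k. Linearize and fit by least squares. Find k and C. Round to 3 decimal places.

k = 1.776, C = 2.362

Taking logs, ln P = k·ln h + ln C, so regress ln P on ln h.
AᵀA = [[14.4498, 8.3020]; [8.3020, 5]], rhs = [32.7979, 19.0416]ᵀ  (here Σln h = 8.3020, Σ(ln h)² = 14.4498, Σln P = 19.0416, Σln h·ln P = 32.7979).
Δ = 14.4498·5 − (8.3020)² = 3.3255; k = (32.7979·5 − 8.3020·19.0416)/3.3255 = 1.77594, ln C = (14.4498·19.0416 − 8.3020·32.7979)/3.3255 = 0.85954, so C = exp(0.85954) = 2.36207.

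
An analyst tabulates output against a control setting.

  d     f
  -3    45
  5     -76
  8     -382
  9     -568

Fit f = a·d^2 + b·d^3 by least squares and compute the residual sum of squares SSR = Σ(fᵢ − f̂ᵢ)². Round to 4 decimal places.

Compute the Gram sums: Σd^2·d^2 = 11363, Σd^2·d^3 = 94699, Σd^3·d^3 = 809939.
Moment sums: Σd^2·f = -71951, Σd^3·f = -620371.
Δ = 11363·809939 − 94699² = 235436256.
a = ((-71951)·809939 − 94699·(-620371))/235436256 = 1193415/594536; b = (11363·(-620371) − 94699·(-71951))/235436256 = -594919/594536.
Residuals: -12357/148634, -163809/148634, 138402/74317, -83389/74317; SSR = 884195/148634.

SSR = 5.9488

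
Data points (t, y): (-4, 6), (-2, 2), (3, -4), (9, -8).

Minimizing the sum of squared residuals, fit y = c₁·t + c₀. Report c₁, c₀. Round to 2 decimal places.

c₁ = -1.05, c₀ = 0.57

Setting ∂/∂c₁ … = 0 gives: 110·c₁ + 6·c₀ = -112;  6·c₁ + 4·c₀ = -4.
(Σt·t = 110, Σt = 6, Σ1 = 4, Σt·y = -112, Σy = -4.)
Eliminating c₀: 4·(row 1) − 6·(row 2) gives 404·c₁ = 4·(-112) − 6·(-4) = -424, so c₁ = -106/101.
Then c₀ = ((-4) − 6·(-106/101))/4 = 58/101.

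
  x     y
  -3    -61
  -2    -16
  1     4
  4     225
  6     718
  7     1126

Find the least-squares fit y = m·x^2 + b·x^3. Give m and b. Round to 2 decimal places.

Entries of AᵀA: Σx^2·x^2 = 4051, Σx^2·x^3 = 25333, Σx^3·x^3 = 169195.
For Aᵀy: Σx^2·y = 84013, Σx^3·y = 557485.
So AᵀA·[m, b]ᵀ = Aᵀy: [[4051, 25333]; [25333, 169195]]·[m, b]ᵀ = [84013, 557485]ᵀ.
Determinant 4051·169195 − 25333² = 43648056.
m = (84013·169195 − 25333·557485)/43648056 = 15302005/7274676; b = (4051·557485 − 25333·84013)/43648056 = 21678401/7274676.

m = 2.10, b = 2.98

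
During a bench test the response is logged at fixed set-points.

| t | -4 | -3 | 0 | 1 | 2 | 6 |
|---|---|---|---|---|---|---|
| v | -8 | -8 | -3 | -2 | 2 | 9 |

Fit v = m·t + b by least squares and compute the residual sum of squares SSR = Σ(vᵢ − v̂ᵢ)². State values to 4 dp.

SSR = 5.7347

Entries of XᵀX: Σt·t = 66, Σt = 2, Σ1 = 6.
Moment sums: Σt·v = 112, Σv = -10.
Determinant 66·6 − 2² = 392.
m = (112·6 − 2·(-10))/392 = 173/98; b = (66·(-10) − 2·112)/392 = -221/98.
Residuals: 129/98, -22/49, -73/98, -74/49, 71/98, 65/98; SSR = 281/49.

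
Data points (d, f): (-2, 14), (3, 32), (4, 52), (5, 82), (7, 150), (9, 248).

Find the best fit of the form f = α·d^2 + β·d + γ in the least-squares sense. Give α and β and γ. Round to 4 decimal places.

Forming MᵀM = [[9940, 1280, 184]; [1280, 184, 26]; [184, 26, 6]] and Mᵀf = [30664, 3968, 578]ᵀ gives MᵀM·[α, β, γ]ᵀ = Mᵀf.
Inverting the 3×3 Gram matrix, [α, β, γ]ᵀ = [27082/9197, 5421/9197, 31972/9197]ᵀ.

α = 2.9447, β = 0.5894, γ = 3.4764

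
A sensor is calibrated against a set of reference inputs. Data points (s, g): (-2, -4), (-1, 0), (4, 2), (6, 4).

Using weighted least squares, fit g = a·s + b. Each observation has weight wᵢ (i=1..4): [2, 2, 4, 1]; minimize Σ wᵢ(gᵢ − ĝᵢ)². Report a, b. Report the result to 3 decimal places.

Entries of XᵀWX: Σwᵢ·s·s = 110, Σwᵢ·s = 16, Σwᵢ·1 = 9.
For XᵀWg: Σwᵢ·s·g = 72, Σwᵢ·g = 4.
Determinant 110·9 − 16² = 734.
a = (72·9 − 16·4)/734 = 292/367; b = (110·4 − 16·72)/734 = -356/367.

a = 0.796, b = -0.970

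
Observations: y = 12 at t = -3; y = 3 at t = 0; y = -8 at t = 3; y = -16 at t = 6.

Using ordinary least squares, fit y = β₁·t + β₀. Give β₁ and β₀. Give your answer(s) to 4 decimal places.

β₁ = -3.1667, β₀ = 2.5000

Setting ∂/∂β₁ … = 0 gives: 54·β₁ + 6·β₀ = -156;  6·β₁ + 4·β₀ = -9.
Δ = 54·4 − 6² = 180.
β₁ = ((-156)·4 − 6·(-9))/180 = -19/6; β₀ = (54·(-9) − 6·(-156))/180 = 5/2.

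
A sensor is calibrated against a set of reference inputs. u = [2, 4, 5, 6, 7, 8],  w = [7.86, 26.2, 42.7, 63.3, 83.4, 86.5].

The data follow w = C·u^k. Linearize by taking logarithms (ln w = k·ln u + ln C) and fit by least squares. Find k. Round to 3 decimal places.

Let Y = ln w. Fitting Y = k·ln u + ln C by least squares:
Σln u = 9.5060, Σ(ln u)² = 16.3136, Σln w = 22.1134, Σln u·ln w = 37.3132.
Equations: 16.3136·k + 9.5060·ln C = 37.3132;  9.5060·k + 6·ln C = 22.1134.
Slope k = (n·Σln u·ln w − Σln u·Σln w)/(n·Σ(ln u)² − (Σln u)²) = (6·37.3132 − 9.5060·22.1134)/7.5177 = 1.81827; ln C = (Σln w − k·Σln u)/n = 0.80482.

k = 1.818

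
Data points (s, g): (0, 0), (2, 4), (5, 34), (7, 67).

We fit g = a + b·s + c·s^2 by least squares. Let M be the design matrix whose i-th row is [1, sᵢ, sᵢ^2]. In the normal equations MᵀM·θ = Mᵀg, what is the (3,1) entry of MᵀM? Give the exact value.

Row 3 ↔ basis s^2, column 1 ↔ basis 1, so (MᵀM)_{3,1} = Σᵢ s^2 = (0)·(1) + (4)·(1) + (25)·(1) + (49)·(1) = 78.

78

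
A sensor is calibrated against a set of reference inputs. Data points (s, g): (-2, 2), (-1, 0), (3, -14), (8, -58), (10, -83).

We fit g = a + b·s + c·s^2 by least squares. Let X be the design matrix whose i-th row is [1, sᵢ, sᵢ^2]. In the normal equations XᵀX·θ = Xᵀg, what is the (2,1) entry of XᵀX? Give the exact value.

Row 2 ↔ basis s, column 1 ↔ basis 1, so (XᵀX)_{2,1} = Σᵢ s = (-2)·(1) + (-1)·(1) + (3)·(1) + (8)·(1) + (10)·(1) = 18.

18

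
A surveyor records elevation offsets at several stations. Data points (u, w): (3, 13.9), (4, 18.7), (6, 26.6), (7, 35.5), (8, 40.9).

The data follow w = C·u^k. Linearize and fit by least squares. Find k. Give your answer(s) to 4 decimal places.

k = 1.0884

Let Y = ln w. Fitting Y = k·ln u + ln C by least squares:
XᵀX = [[14.4498, 8.3020]; [8.3020, 5]], rhs = [27.4929, 16.1220]ᵀ  (here Σln u = 8.3020, Σ(ln u)² = 14.4498, Σln w = 16.1220, Σln u·ln w = 27.4929).
Solving (det = 3.3255): k = 1.08838, ln C = 1.41725.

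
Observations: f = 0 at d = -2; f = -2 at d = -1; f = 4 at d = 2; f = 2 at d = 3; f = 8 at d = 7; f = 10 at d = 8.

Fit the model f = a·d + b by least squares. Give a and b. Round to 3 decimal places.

The normal equations are: 131·a + 17·b = 152;  17·a + 6·b = 22.
Eliminating b: 6·(row 1) − 17·(row 2) gives 497·a = 6·152 − 17·22 = 538, so a = 538/497.
Then b = (22 − 17·(538/497))/6 = 298/497.

a = 1.082, b = 0.600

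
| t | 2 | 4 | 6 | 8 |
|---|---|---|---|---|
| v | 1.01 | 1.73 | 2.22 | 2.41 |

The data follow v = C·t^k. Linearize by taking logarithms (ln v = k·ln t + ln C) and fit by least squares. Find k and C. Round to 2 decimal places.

k = 0.65, C = 0.67

With ln vᵢ as the transformed response and ln tᵢ as the regressor:
AᵀA = [[9.9367, 5.9506]; [5.9506, 4]], rhs = [4.0248, 2.2352]ᵀ  (here Σln t = 5.9506, Σ(ln t)² = 9.9367, Σln v = 2.2352, Σln t·ln v = 4.0248).
Solving (det = 4.3368): k = 0.64526, ln C = -0.40113, so C = exp(-0.40113) = 0.66956.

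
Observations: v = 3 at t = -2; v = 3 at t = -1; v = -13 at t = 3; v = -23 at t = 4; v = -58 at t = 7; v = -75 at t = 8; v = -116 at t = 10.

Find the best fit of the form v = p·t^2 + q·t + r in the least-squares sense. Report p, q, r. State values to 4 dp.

p = -0.9610, q = -2.0849, r = 2.1405

AᵀA·[p, q, r]ᵀ = Aᵀv reads: 16851·p + 1937·q + 243·r = -19712;  1937·p + 243·q + 29·r = -2306;  243·p + 29·q + 7·r = -279.
Row-reducing yields p = -40473/42116, q = -87809/42116, r = 22537/10529.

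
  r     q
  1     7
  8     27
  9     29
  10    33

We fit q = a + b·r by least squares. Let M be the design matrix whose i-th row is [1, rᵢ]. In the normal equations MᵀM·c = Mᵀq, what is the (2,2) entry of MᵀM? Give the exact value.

Row 2 ↔ basis r, column 2 ↔ basis r, so (MᵀM)_{2,2} = Σᵢ (r)·(r) = (1)·(1) + (8)·(8) + (9)·(9) + (10)·(10) = 246.

246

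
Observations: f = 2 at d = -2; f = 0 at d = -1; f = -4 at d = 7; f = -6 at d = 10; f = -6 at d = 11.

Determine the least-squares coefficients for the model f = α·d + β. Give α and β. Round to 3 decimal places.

With design matrix X, XᵀX = [[275, 25]; [25, 5]] and Xᵀf = [-158, -14]ᵀ.
Δ = 275·5 − 25² = 750.
α = ((-158)·5 − 25·(-14))/750 = -44/75; β = (275·(-14) − 25·(-158))/750 = 2/15.

α = -0.587, β = 0.133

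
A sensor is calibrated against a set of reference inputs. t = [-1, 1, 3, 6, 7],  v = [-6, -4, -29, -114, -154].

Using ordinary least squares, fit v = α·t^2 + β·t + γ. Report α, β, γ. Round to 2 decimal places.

Entries of MᵀM: Σt^2·t^2 = 3780, Σt^2·t = 586, Σt^2 = 96, Σt·t = 96, Σt = 16, Σ1 = 5.
For Mᵀv: Σt^2·v = -11921, Σt·v = -1847, Σv = -307.
So MᵀM·[α, β, γ]ᵀ = Mᵀv: [[3780, 586, 96]; [586, 96, 16]; [96, 16, 5]]·[α, β, γ]ᵀ = [-11921, -1847, -307]ᵀ.
Inverting the 3×3 Gram matrix, [α, β, γ]ᵀ = [-72353/22598, 14147/22598, -21805/11299]ᵀ.

α = -3.20, β = 0.63, γ = -1.93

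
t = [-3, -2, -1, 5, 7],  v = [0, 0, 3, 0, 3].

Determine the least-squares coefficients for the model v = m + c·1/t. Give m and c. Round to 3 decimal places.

m = 0.961, c = -0.801

From the data, Σ1 = 5, Σ1/t = -313/210, Σ1/t·1/t = 62689/44100.
Moment sums: Σv = 6, Σ1/t·v = -18/7.
Eliminating c: (62689/44100)·(row 1) − (-313/210)·(row 2) gives (53869/11025)·m = (62689/44100)·6 − (-313/210)·(-18/7) = 34519/7350, so m = 103557/107738.
Then c = ((-18/7) − (-313/210)·(103557/107738))/(62689/44100) = -43155/53869.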